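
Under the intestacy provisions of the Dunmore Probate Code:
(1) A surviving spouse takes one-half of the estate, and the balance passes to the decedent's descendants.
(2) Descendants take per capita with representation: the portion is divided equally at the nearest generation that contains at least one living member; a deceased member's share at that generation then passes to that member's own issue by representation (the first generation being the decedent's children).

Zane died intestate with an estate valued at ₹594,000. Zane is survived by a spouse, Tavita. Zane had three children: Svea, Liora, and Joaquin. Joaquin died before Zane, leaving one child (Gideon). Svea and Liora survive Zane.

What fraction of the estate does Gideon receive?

Tavita takes one-half of ₹594,000 = ₹297,000. The remaining ₹297,000 passes to the descendants.
The descendants' portion (₹297,000) is divided into 3 shares of ₹99,000: Svea and Liora each take ₹99,000; Joaquin's ₹99,000 share passes to Joaquin's issue.
Joaquin's share (₹99,000) passes entirely to Gideon.

Gideon receives 1/6 of the estate.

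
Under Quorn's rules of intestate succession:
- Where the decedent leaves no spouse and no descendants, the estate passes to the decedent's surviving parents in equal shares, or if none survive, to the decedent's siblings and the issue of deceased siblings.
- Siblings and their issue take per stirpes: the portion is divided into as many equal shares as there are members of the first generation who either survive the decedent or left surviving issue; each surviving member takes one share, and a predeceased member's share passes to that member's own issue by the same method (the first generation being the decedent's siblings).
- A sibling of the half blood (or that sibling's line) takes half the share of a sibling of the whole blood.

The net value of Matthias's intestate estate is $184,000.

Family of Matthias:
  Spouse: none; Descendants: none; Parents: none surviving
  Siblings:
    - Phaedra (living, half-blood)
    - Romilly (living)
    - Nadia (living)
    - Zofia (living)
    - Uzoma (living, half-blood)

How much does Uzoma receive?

Uzoma receives $23,000.

The entire $184,000 passes to the siblings and their issue.
Counting each half-blood sibling's line as half a unit, there are 4 units in $184,000, so one unit is $46,000. Whole-blood lines (Romilly, Nadia, and Zofia) take $46,000 each; half-blood lines (Phaedra and Uzoma) take $23,000 each.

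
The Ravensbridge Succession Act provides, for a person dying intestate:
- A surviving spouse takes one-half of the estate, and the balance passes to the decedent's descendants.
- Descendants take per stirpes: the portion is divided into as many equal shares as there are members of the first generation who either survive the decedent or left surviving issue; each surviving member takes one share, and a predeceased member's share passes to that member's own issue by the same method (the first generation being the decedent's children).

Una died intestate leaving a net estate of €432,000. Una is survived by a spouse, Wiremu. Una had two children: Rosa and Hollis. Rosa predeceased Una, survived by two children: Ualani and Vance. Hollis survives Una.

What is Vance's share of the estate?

Wiremu takes one-half of €432,000 = €216,000. The remaining €216,000 passes to the descendants.
The descendants' portion (€216,000) is divided into 2 shares of €108,000: Hollis takes €108,000; Rosa's €108,000 share passes to Rosa's issue.
Rosa's share (€108,000) is divided into 2 shares of €54,000: Ualani and Vance each take €54,000.

Vance receives €54,000.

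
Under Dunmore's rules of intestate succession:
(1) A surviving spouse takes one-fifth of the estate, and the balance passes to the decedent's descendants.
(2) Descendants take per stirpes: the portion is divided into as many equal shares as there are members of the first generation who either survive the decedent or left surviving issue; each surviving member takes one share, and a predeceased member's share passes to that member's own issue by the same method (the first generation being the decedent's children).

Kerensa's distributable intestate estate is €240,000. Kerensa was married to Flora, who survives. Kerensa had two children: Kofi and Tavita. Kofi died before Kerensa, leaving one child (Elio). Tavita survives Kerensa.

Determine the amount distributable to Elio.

Flora takes one-fifth of €240,000 = €48,000. The remaining €192,000 passes to the descendants.
The descendants' portion (€192,000) is divided into 2 shares of €96,000: Tavita takes €96,000; Kofi's €96,000 share passes to Kofi's issue.
Kofi's share (€96,000) passes entirely to Elio.

Elio receives €96,000.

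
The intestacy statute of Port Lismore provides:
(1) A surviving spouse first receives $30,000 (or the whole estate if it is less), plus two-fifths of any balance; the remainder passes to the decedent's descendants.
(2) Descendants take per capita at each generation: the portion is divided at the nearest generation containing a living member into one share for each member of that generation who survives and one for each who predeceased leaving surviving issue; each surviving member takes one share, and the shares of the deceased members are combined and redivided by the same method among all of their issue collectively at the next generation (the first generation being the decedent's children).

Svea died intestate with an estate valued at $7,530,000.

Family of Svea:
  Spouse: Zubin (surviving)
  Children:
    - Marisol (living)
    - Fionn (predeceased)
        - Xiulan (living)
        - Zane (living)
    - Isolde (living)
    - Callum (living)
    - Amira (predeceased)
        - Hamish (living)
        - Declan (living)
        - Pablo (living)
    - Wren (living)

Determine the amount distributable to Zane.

Zubin first takes $30,000, leaving a balance of $7,500,000. Zubin then takes two-fifths of the balance ($3,000,000), for a total of $3,030,000. The remaining $4,500,000 passes to the descendants.
The descendants' portion ($4,500,000) is divided at the children's generation into 6 shares of $750,000. Marisol, Isolde, Callum, and Wren each take $750,000. The 2 shares of the deceased (Fionn and Amira) are combined into a pool of $1,500,000.
That pool ($1,500,000) is divided at the grandchildren's generation equally among Xiulan, Zane, Hamish, Declan, and Pablo: $300,000 each.

Zane receives $300,000.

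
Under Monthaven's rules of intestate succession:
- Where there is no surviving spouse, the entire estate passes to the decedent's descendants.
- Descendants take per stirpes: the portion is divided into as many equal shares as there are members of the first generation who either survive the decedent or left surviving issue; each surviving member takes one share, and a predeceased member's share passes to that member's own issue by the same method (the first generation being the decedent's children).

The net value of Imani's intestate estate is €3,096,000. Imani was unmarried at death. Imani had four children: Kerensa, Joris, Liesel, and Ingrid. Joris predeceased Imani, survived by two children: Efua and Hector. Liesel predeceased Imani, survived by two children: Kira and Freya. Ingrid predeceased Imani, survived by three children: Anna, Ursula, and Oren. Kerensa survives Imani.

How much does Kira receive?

Kira receives €387,000.

The entire €3,096,000 passes to the descendants.
That amount (€3,096,000) is divided into 4 shares of €774,000: Kerensa takes €774,000; Joris's €774,000 share passes to Joris's issue; Liesel's €774,000 share passes to Liesel's issue; Ingrid's €774,000 share passes to Ingrid's issue.
Joris's share (€774,000) is divided into 2 shares of €387,000: Efua and Hector each take €387,000.
Liesel's share (€774,000) is divided into 2 shares of €387,000: Kira and Freya each take €387,000.
Ingrid's share (€774,000) is divided into 3 shares of €258,000: Anna, Ursula, and Oren each take €258,000.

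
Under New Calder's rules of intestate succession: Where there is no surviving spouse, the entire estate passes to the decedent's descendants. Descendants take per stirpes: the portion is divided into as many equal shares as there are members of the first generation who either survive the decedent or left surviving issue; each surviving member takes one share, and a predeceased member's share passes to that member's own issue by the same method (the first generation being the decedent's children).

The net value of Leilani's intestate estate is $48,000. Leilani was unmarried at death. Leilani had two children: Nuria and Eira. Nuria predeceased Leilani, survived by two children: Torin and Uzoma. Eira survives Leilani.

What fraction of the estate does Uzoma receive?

Uzoma receives 1/4 of the estate.

The entire $48,000 passes to the descendants.
That amount ($48,000) is divided into 2 shares of $24,000: Eira takes $24,000; Nuria's $24,000 share passes to Nuria's issue.
Nuria's share ($24,000) is divided into 2 shares of $12,000: Torin and Uzoma each take $12,000.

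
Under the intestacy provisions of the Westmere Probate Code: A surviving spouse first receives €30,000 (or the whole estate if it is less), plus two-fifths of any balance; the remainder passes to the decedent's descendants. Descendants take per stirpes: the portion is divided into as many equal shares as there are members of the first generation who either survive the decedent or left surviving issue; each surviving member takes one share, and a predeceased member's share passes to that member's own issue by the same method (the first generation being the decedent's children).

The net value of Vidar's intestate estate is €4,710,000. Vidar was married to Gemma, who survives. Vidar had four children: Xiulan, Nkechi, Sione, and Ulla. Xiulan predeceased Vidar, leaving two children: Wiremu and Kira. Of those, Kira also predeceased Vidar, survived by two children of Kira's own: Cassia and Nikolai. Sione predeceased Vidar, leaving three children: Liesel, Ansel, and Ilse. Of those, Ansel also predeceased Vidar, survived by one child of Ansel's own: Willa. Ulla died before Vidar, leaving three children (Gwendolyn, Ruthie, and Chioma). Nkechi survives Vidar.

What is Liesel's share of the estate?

Gemma first takes €30,000, leaving a balance of €4,680,000. Gemma then takes two-fifths of the balance (€1,872,000), for a total of €1,902,000. The remaining €2,808,000 passes to the descendants.
The descendants' portion (€2,808,000) is divided into 4 shares of €702,000: Nkechi takes €702,000; Xiulan's €702,000 share passes to Xiulan's issue; Sione's €702,000 share passes to Sione's issue; Ulla's €702,000 share passes to Ulla's issue.
Xiulan's share (€702,000) is divided into 2 shares of €351,000: Wiremu takes €351,000; Kira's €351,000 share passes to Kira's issue.
Kira's share (€351,000) is divided into 2 shares of €175,500: Cassia and Nikolai each take €175,500.
Sione's share (€702,000) is divided into 3 shares of €234,000: Liesel and Ilse each take €234,000; Ansel's €234,000 share passes to Ansel's issue.
Ansel's share (€234,000) passes entirely to Willa.
Ulla's share (€702,000) is divided into 3 shares of €234,000: Gwendolyn, Ruthie, and Chioma each take €234,000.

Liesel receives €234,000.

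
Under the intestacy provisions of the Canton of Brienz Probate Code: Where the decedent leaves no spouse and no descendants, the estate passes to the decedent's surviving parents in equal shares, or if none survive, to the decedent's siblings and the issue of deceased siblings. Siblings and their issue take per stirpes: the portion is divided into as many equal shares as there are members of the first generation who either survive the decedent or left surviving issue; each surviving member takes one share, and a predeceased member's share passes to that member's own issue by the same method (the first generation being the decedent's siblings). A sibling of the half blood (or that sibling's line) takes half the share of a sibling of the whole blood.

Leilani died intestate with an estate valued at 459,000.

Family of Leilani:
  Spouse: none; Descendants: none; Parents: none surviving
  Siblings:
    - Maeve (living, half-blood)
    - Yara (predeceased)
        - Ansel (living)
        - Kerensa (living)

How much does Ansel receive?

Ansel receives 153,000.

The entire 459,000 passes to the siblings and their issue.
Counting each half-blood sibling's line as half a unit, there are 3/2 units in 459,000, so one unit is 306,000. Whole-blood lines (Yara) take 306,000 each; half-blood lines (Maeve) take 153,000 each.
Yara's share (306,000) is divided into 2 shares of 153,000: Ansel and Kerensa each take 153,000.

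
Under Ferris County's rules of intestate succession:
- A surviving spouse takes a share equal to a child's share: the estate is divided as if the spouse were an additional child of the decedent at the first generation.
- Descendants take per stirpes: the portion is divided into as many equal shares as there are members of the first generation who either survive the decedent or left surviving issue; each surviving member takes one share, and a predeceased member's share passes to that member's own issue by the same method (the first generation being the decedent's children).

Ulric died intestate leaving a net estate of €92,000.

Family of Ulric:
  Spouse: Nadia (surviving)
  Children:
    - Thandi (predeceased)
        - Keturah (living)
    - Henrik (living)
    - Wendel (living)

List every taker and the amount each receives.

The spouse counts as an additional share at the children's level, so there are 4 primary shares of €23,000. Nadia takes one such share (€23,000).
The children's combined portion (€69,000) is divided into 3 shares of €23,000: Henrik and Wendel each take €23,000; Thandi's €23,000 share passes to Thandi's issue.
Thandi's share (€23,000) passes entirely to Keturah.

Nadia: €23,000; Keturah: €23,000; Henrik: €23,000; Wendel: €23,000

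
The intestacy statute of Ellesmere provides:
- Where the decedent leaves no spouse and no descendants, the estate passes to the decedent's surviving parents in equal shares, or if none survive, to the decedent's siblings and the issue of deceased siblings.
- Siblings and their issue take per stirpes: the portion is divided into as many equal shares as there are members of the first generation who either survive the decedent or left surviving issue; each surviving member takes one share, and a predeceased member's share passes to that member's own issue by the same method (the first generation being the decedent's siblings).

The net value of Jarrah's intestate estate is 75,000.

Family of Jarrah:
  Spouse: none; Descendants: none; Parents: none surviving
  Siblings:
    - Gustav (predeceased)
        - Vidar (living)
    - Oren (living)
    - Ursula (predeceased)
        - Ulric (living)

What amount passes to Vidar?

The entire 75,000 passes to the siblings and their issue.
That amount (75,000) is divided into 3 shares of 25,000: Oren takes 25,000; Gustav's 25,000 share passes to Gustav's issue; Ursula's 25,000 share passes to Ursula's issue.
Gustav's share (25,000) passes entirely to Vidar.
Ursula's share (25,000) passes entirely to Ulric.

Vidar receives 25,000.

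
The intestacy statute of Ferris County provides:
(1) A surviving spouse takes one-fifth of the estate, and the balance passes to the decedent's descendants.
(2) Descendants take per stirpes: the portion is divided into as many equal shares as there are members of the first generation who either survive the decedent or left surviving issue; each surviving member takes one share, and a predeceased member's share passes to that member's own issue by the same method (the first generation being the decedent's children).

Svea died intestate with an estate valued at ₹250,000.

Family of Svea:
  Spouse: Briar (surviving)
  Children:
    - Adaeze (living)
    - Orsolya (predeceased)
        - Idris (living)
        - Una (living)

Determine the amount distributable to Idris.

Idris receives ₹50,000.

Briar takes one-fifth of ₹250,000 = ₹50,000. The remaining ₹200,000 passes to the descendants.
The descendants' portion (₹200,000) is divided into 2 shares of ₹100,000: Adaeze takes ₹100,000; Orsolya's ₹100,000 share passes to Orsolya's issue.
Orsolya's share (₹100,000) is divided into 2 shares of ₹50,000: Idris and Una each take ₹50,000.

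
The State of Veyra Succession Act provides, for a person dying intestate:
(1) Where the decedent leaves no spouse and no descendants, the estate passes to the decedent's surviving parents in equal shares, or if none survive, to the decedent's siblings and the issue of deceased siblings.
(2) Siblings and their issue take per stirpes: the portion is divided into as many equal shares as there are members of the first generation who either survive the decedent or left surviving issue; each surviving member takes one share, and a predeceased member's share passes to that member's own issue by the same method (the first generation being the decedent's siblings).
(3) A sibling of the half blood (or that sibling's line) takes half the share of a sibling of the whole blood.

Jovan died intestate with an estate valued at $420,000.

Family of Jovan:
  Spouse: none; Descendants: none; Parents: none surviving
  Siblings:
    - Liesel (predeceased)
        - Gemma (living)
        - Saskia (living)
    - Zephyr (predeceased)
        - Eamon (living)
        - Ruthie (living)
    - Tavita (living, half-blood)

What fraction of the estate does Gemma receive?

The entire $420,000 passes to the siblings and their issue.
Counting each half-blood sibling's line as half a unit, there are 5/2 units in $420,000, so one unit is $168,000. Whole-blood lines (Liesel and Zephyr) take $168,000 each; half-blood lines (Tavita) take $84,000 each.
Liesel's share ($168,000) is divided into 2 shares of $84,000: Gemma and Saskia each take $84,000.
Zephyr's share ($168,000) is divided into 2 shares of $84,000: Eamon and Ruthie each take $84,000.

Gemma receives 1/5 of the estate.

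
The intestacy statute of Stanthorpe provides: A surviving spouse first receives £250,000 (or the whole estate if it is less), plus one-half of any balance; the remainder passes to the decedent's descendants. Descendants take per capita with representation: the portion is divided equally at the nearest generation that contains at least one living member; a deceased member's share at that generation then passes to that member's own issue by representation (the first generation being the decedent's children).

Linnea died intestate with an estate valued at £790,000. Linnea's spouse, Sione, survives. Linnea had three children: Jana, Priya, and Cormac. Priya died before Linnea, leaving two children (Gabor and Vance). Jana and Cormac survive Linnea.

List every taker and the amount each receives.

Sione: £520,000; Jana: £90,000; Gabor: £45,000; Vance: £45,000; Cormac: £90,000

Sione first takes £250,000, leaving a balance of £540,000. Sione then takes one-half of the balance (£270,000), for a total of £520,000. The remaining £270,000 passes to the descendants.
The descendants' portion (£270,000) is divided into 3 shares of £90,000: Jana and Cormac each take £90,000; Priya's £90,000 share passes to Priya's issue.
Priya's share (£90,000) is divided into 2 shares of £45,000: Gabor and Vance each take £45,000.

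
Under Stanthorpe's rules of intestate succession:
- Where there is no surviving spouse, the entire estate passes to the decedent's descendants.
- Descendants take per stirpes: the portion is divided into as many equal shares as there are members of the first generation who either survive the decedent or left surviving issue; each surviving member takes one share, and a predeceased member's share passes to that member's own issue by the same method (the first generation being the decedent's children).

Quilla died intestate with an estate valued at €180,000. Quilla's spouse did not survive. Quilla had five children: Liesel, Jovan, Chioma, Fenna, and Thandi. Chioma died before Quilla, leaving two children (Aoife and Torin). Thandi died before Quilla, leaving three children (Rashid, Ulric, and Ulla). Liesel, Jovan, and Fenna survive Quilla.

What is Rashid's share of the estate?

The entire €180,000 passes to the descendants.
That amount (€180,000) is divided into 5 shares of €36,000: Liesel, Jovan, and Fenna each take €36,000; Chioma's €36,000 share passes to Chioma's issue; Thandi's €36,000 share passes to Thandi's issue.
Chioma's share (€36,000) is divided into 2 shares of €18,000: Aoife and Torin each take €18,000.
Thandi's share (€36,000) is divided into 3 shares of €12,000: Rashid, Ulric, and Ulla each take €12,000.

Rashid receives €12,000.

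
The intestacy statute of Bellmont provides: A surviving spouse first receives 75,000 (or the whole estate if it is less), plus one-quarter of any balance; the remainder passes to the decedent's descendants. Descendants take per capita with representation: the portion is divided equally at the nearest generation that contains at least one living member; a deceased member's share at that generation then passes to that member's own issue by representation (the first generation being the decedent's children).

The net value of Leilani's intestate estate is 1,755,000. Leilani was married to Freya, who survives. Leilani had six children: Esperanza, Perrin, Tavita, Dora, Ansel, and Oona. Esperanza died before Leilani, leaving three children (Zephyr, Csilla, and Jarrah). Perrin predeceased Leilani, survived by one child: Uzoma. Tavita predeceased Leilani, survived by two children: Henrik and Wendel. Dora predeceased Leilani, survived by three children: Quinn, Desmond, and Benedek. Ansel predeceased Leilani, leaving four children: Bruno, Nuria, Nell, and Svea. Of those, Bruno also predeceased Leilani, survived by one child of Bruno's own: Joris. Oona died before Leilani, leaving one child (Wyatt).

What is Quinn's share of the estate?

Quinn receives 90,000.

Freya first takes 75,000, leaving a balance of 1,680,000. Freya then takes one-quarter of the balance (420,000), for a total of 495,000. The remaining 1,260,000 passes to the descendants.
No child survives, so the initial division is made at the grandchildren's generation.
The descendants' portion (1,260,000) is divided into 14 shares of 90,000: Zephyr, Csilla, Jarrah, Uzoma, Henrik, Wendel, Quinn, Desmond, Benedek, Nuria, Nell, Svea, and Wyatt each take 90,000; Bruno's 90,000 share passes to Bruno's issue.
Bruno's share (90,000) passes entirely to Joris.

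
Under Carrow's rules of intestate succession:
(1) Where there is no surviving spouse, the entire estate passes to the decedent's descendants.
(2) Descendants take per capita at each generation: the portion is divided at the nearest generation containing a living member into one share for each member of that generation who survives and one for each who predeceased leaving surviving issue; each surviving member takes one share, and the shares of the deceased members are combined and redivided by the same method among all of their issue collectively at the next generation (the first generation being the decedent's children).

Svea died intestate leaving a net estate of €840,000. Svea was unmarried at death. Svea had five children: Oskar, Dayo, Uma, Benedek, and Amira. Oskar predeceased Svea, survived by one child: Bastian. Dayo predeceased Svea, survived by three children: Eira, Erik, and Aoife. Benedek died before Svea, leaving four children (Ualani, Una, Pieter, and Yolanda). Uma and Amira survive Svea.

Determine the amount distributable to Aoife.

Aoife receives €63,000.

The entire €840,000 passes to the descendants.
That amount (€840,000) is divided at the children's generation into 5 shares of €168,000. Uma and Amira each take €168,000. The 3 shares of the deceased (Oskar, Dayo, and Benedek) are combined into a pool of €504,000.
That pool (€504,000) is divided at the grandchildren's generation equally among Bastian, Eira, Erik, Aoife, Ualani, Una, Pieter, and Yolanda: €63,000 each.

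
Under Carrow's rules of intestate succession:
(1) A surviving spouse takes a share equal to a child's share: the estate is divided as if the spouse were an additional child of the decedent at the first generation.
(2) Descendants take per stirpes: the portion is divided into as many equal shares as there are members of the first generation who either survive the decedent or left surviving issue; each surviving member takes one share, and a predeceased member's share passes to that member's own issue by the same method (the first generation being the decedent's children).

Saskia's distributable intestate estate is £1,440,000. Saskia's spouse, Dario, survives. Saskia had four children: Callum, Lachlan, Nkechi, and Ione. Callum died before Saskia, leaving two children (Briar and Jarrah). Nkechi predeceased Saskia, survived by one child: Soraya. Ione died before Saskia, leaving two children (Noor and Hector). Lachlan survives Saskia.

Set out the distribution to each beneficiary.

Dario: £288,000; Briar: £144,000; Jarrah: £144,000; Lachlan: £288,000; Soraya: £288,000; Noor: £144,000; Hector: £144,000

The spouse counts as an additional share at the children's level, so there are 5 primary shares of £288,000. Dario takes one such share (£288,000).
The children's combined portion (£1,152,000) is divided into 4 shares of £288,000: Lachlan takes £288,000; Callum's £288,000 share passes to Callum's issue; Nkechi's £288,000 share passes to Nkechi's issue; Ione's £288,000 share passes to Ione's issue.
Callum's share (£288,000) is divided into 2 shares of £144,000: Briar and Jarrah each take £144,000.
Nkechi's share (£288,000) passes entirely to Soraya.
Ione's share (£288,000) is divided into 2 shares of £144,000: Noor and Hector each take £144,000.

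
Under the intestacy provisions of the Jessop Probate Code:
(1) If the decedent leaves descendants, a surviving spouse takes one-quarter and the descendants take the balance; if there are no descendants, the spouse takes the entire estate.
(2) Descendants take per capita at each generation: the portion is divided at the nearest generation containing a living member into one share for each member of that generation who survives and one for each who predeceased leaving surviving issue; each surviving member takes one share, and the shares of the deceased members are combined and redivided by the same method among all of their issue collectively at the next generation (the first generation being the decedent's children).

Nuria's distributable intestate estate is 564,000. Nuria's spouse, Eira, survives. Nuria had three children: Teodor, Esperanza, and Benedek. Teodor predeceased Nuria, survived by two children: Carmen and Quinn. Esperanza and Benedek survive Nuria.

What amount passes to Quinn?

Eira takes one-quarter of 564,000 = 141,000. The remaining 423,000 passes to the descendants.
The descendants' portion (423,000) is divided at the children's generation into 3 shares of 141,000. Esperanza and Benedek each take 141,000. The remaining share for the deceased Teodor (141,000) is carried to the next generation.
That pool (141,000) is divided at the grandchildren's generation equally among Carmen and Quinn: 70,500 each.

Quinn receives 70,500.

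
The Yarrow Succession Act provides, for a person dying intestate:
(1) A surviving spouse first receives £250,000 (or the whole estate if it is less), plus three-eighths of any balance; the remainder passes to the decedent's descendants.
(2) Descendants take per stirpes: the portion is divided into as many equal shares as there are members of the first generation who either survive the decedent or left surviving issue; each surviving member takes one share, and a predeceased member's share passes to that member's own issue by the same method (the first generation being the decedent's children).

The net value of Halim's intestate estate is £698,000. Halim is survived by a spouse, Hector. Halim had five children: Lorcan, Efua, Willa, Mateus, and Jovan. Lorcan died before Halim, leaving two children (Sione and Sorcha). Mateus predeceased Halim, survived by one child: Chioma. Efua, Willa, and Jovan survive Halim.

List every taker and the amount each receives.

Hector first takes £250,000, leaving a balance of £448,000. Hector then takes three-eighths of the balance (£168,000), for a total of £418,000. The remaining £280,000 passes to the descendants.
The descendants' portion (£280,000) is divided into 5 shares of £56,000: Efua, Willa, and Jovan each take £56,000; Lorcan's £56,000 share passes to Lorcan's issue; Mateus's £56,000 share passes to Mateus's issue.
Lorcan's share (£56,000) is divided into 2 shares of £28,000: Sione and Sorcha each take £28,000.
Mateus's share (£56,000) passes entirely to Chioma.

Hector: £418,000; Sione: £28,000; Sorcha: £28,000; Efua: £56,000; Willa: £56,000; Chioma: £56,000; Jovan: £56,000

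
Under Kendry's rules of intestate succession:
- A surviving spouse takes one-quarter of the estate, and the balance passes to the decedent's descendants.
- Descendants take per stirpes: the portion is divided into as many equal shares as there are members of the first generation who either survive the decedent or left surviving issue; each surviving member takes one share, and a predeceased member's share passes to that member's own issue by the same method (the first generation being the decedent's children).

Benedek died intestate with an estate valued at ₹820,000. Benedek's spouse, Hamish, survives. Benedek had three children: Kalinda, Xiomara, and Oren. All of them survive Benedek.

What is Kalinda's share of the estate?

Kalinda receives ₹205,000.

Hamish takes one-quarter of ₹820,000 = ₹205,000. The remaining ₹615,000 passes to the descendants.
The descendants' portion (₹615,000) is divided into 3 shares of ₹205,000: Kalinda, Xiomara, and Oren each take ₹205,000.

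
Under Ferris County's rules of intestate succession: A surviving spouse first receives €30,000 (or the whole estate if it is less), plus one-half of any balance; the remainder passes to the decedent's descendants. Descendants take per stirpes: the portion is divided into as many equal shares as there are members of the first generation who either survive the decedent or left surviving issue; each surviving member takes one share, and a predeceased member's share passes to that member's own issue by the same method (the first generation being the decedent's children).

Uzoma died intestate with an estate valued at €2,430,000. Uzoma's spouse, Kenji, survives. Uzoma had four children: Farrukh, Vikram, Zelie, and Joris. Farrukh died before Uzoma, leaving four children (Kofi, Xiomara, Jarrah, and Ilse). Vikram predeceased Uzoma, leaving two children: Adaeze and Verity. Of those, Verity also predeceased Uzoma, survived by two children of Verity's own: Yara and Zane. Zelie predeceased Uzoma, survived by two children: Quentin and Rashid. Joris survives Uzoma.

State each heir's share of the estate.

Kenji first takes €30,000, leaving a balance of €2,400,000. Kenji then takes one-half of the balance (€1,200,000), for a total of €1,230,000. The remaining €1,200,000 passes to the descendants.
The descendants' portion (€1,200,000) is divided into 4 shares of €300,000: Joris takes €300,000; Farrukh's €300,000 share passes to Farrukh's issue; Vikram's €300,000 share passes to Vikram's issue; Zelie's €300,000 share passes to Zelie's issue.
Farrukh's share (€300,000) is divided into 4 shares of €75,000: Kofi, Xiomara, Jarrah, and Ilse each take €75,000.
Vikram's share (€300,000) is divided into 2 shares of €150,000: Adaeze takes €150,000; Verity's €150,000 share passes to Verity's issue.
Verity's share (€150,000) is divided into 2 shares of €75,000: Yara and Zane each take €75,000.
Zelie's share (€300,000) is divided into 2 shares of €150,000: Quentin and Rashid each take €150,000.

Kenji: €1,230,000; Kofi: €75,000; Xiomara: €75,000; Jarrah: €75,000; Ilse: €75,000; Adaeze: €150,000; Yara: €75,000; Zane: €75,000; Quentin: €150,000; Rashid: €150,000; Joris: €300,000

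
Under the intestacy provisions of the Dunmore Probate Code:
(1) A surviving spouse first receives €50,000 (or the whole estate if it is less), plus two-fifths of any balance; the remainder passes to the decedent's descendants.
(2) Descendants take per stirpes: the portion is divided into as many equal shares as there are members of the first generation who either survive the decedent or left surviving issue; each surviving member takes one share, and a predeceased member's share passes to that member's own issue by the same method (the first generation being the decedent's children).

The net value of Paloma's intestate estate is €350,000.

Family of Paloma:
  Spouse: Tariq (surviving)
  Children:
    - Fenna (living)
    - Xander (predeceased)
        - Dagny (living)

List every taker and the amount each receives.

Tariq first takes €50,000, leaving a balance of €300,000. Tariq then takes two-fifths of the balance (€120,000), for a total of €170,000. The remaining €180,000 passes to the descendants.
The descendants' portion (€180,000) is divided into 2 shares of €90,000: Fenna takes €90,000; Xander's €90,000 share passes to Xander's issue.
Xander's share (€90,000) passes entirely to Dagny.

Tariq: €170,000; Fenna: €90,000; Dagny: €90,000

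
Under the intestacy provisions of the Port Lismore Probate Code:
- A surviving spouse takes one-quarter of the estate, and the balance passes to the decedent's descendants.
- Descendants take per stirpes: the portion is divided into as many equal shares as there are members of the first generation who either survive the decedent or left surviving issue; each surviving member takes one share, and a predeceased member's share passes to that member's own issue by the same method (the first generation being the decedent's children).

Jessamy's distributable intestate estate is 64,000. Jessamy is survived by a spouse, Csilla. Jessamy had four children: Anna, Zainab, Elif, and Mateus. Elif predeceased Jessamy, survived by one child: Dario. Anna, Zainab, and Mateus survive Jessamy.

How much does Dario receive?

Dario receives 12,000.

Csilla takes one-quarter of 64,000 = 16,000. The remaining 48,000 passes to the descendants.
The descendants' portion (48,000) is divided into 4 shares of 12,000: Anna, Zainab, and Mateus each take 12,000; Elif's 12,000 share passes to Elif's issue.
Elif's share (12,000) passes entirely to Dario.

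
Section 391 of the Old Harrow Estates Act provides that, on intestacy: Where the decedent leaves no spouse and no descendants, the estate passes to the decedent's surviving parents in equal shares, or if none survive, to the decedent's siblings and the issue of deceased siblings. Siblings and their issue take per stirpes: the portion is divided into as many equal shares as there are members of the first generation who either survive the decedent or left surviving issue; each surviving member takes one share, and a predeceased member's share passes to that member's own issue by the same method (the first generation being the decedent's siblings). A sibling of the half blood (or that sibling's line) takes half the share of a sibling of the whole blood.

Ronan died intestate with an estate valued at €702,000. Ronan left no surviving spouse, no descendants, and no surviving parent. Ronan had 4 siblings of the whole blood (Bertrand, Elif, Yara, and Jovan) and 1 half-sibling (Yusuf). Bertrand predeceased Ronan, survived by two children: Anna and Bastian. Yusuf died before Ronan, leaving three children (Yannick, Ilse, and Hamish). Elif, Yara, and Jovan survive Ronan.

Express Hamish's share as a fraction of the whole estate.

Hamish receives 1/27 of the estate.

The entire €702,000 passes to the siblings and their issue.
Counting each half-blood sibling's line as half a unit, there are 9/2 units in €702,000, so one unit is €156,000. Whole-blood lines (Bertrand, Elif, Yara, and Jovan) take €156,000 each; half-blood lines (Yusuf) take €78,000 each.
Bertrand's share (€156,000) is divided into 2 shares of €78,000: Anna and Bastian each take €78,000.
Yusuf's share (€78,000) is divided into 3 shares of €26,000: Yannick, Ilse, and Hamish each take €26,000.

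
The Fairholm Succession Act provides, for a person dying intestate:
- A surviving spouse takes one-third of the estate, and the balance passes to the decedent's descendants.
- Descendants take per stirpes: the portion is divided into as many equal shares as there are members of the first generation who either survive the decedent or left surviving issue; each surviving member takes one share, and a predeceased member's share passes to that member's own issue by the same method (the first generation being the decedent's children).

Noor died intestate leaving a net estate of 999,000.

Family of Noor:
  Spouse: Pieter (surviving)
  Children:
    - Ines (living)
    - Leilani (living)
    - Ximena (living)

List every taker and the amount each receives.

Pieter takes one-third of 999,000 = 333,000. The remaining 666,000 passes to the descendants.
The descendants' portion (666,000) is divided into 3 shares of 222,000: Ines, Leilani, and Ximena each take 222,000.

Pieter: 333,000; Ines: 222,000; Leilani: 222,000; Ximena: 222,000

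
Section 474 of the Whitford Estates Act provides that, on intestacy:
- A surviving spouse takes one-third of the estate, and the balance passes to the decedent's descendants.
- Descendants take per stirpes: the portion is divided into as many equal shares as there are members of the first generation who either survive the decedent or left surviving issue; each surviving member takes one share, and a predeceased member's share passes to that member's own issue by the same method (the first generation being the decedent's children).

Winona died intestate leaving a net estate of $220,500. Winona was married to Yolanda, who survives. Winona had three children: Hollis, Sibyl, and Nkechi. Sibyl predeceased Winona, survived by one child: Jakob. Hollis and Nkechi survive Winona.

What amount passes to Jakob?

Yolanda takes one-third of $220,500 = $73,500. The remaining $147,000 passes to the descendants.
The descendants' portion ($147,000) is divided into 3 shares of $49,000: Hollis and Nkechi each take $49,000; Sibyl's $49,000 share passes to Sibyl's issue.
Sibyl's share ($49,000) passes entirely to Jakob.

Jakob receives $49,000.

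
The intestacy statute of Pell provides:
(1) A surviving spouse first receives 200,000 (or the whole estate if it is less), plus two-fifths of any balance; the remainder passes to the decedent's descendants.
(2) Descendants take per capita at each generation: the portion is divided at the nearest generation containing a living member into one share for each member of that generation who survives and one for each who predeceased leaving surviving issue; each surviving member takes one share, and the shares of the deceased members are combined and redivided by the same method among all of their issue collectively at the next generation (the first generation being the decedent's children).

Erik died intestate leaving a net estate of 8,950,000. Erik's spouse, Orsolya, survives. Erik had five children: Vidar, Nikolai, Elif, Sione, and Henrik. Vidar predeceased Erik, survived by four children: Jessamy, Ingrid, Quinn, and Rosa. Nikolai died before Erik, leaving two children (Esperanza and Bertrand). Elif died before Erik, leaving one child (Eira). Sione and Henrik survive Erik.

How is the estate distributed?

Orsolya first takes 200,000, leaving a balance of 8,750,000. Orsolya then takes two-fifths of the balance (3,500,000), for a total of 3,700,000. The remaining 5,250,000 passes to the descendants.
The descendants' portion (5,250,000) is divided at the children's generation into 5 shares of 1,050,000. Sione and Henrik each take 1,050,000. The 3 shares of the deceased (Vidar, Nikolai, and Elif) are combined into a pool of 3,150,000.
That pool (3,150,000) is divided at the grandchildren's generation equally among Jessamy, Ingrid, Quinn, Rosa, Esperanza, Bertrand, and Eira: 450,000 each.

Orsolya: 3,700,000; Jessamy: 450,000; Ingrid: 450,000; Quinn: 450,000; Rosa: 450,000; Esperanza: 450,000; Bertrand: 450,000; Eira: 450,000; Sione: 1,050,000; Henrik: 1,050,000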